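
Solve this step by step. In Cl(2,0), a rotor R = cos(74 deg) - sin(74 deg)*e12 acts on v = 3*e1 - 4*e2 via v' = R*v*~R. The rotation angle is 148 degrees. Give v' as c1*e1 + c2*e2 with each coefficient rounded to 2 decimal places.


Rotor R = cos(74deg) - sin(74deg)*e12
Rotation angle theta = 2 * 74 = 148 degrees
v' = R*v*~R rotates v by theta.
cos(148deg) = -0.8480, sin(148deg) = 0.5299
v'_1 = 3*cos(148deg) - (-4)*sin(148deg)
= 3*(-0.8480) - (-4)*0.5299
= -0.42
v'_2 = 3*sin(148deg) + (-4)*cos(148deg)
= 3*0.5299 + (-4)*(-0.8480)
= 4.98
v' = -0.42*e1 + 4.98*e2


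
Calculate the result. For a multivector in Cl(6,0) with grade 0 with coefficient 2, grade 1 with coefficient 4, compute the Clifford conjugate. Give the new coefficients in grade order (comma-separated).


Clifford conjugate sign for grade k: (-1)^(k(k+1)/2)
Grade 0: (-1)^(0*1/2) = (-1)^0 = 1, coeff 2 -> 2
Grade 1: (-1)^(1*2/2) = (-1)^1 = -1, coeff 4 -> -4
Conjugated coefficients: 2, -4


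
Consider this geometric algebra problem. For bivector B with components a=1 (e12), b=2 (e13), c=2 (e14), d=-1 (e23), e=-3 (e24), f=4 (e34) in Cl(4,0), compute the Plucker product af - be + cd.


Plucker relation: af - be + cd
a*f = 1*4 = 4
b*e = 2*(-3) = -6
c*d = 2*(-1) = -2
af - be + cd = 4 - (-6) + (-2)
= 8


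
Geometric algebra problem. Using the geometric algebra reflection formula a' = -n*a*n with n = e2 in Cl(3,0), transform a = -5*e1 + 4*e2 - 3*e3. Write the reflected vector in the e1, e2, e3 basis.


Reflection formula: a' = -n*a*n, with n = e2 (unit vector, n^2 = 1).
For reflection through hyperplane perp to e2:
The component along e2 flips sign, others stay.
a = (-5, 4, -3)
a' = (-5, -4, -3)
a' = -5*e1 - 4*e2 - 3*e3


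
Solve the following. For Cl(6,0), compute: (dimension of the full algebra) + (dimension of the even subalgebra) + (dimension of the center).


n = 6 + 0 = 6
Total dim = 2^6 = 64
Even subalgebra dim = 2^5 = 32
n is even, so center dim = 1
Sum = 64 + 32 + 1 = 97


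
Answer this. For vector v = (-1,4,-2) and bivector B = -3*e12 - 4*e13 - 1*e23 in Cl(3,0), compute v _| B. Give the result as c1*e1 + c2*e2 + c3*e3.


Left contraction v _| B = <vB>_1 (grade-1 part of the geometric product vB).
Using e1_|e12 = e2, e2_|e12 = -e1, e1_|e13 = e3, e3_|e13 = -e1, e2_|e23 = e3, e3_|e23 = -e2:
e1 coeff: -v2*b12 - v3*b13 = -(4)*(-3) - (-2)*(-4) = 4
e2 coeff: v1*b12 - v3*b23 = (-1)*(-3) - (-2)*(-1) = 1
e3 coeff: v1*b13 + v2*b23 = (-1)*(-4) + (4)*(-1) = 0
v _| B = 4*e1 + 1*e2 + 0*e3


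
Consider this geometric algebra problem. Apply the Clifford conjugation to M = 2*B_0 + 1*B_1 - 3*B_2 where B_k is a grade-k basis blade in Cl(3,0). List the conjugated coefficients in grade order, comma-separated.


Clifford conjugate sign for grade k: (-1)^(k(k+1)/2)
Grade 0: (-1)^(0*1/2) = (-1)^0 = 1, coeff 2 -> 2
Grade 1: (-1)^(1*2/2) = (-1)^1 = -1, coeff 1 -> -1
Grade 2: (-1)^(2*3/2) = (-1)^3 = -1, coeff -3 -> 3
Conjugated coefficients: 2, -1, 3


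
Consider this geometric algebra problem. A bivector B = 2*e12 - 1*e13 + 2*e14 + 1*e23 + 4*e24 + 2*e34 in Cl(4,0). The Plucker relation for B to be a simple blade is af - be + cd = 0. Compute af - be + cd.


Plucker relation: af - be + cd
a*f = 2*2 = 4
b*e = (-1)*4 = -4
c*d = 2*1 = 2
af - be + cd = 4 - (-4) + 2
= 10


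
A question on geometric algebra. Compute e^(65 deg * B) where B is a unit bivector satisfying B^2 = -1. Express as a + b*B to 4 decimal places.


For a unit bivector B with B^2 = -1, the exponential series gives
e^(theta*B) = cos(theta) + sin(theta)*B (the GA analogue of Euler's formula).
theta = 65 degrees = 1.134464 rad
cos(65 deg) = 0.4226
sin(65 deg) = 0.9063
exp(theta*B) = 0.4226 + 0.9063*B


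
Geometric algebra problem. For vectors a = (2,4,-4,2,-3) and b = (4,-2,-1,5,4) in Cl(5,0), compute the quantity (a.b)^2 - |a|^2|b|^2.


a . b = 2*4 + 4*(-2) + (-4)*(-1) + 2*5 + (-3)*4
= 8 + (-8) + 4 + 10 + (-12) = 2
|a|^2 = 2^2 + 4^2 + (-4)^2 + 2^2 + (-3)^2 = 49
|b|^2 = 4^2 + (-2)^2 + (-1)^2 + 5^2 + 4^2 = 62
(a.b)^2 = 2^2 = 4
|a|^2 * |b|^2 = 49 * 62 = 3038
Result = 4 - 3038 = -3034


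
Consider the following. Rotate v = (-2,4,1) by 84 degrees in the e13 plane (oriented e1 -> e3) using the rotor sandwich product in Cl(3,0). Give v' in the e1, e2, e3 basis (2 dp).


Rotor R = cos(42deg) - sin(42deg)*e13
Rotation angle theta = 2 * 42 = 84 degrees in the e13 plane (e1 -> e3).
The component perpendicular to the plane (e2) is invariant: v'_2 = v2 = 4.00
cos(84deg) = 0.1045, sin(84deg) = 0.9945
v'_1 = v1*cos(theta) - v3*sin(theta) = -2*0.1045 - 1*0.9945 = -1.20
v'_3 = v1*sin(theta) + v3*cos(theta) = -2*0.9945 + 1*0.1045 = -1.88
v' = -1.20*e1 + 4.00*e2 - 1.88*e3


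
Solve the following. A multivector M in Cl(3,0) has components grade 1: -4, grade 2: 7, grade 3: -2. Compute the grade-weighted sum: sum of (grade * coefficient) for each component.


Grade-weighted sum = sum of grade_k * coefficient_k
1*(-4) = -4
2*7 = 14
3*(-2) = -6
Total = -4 + 14 + (-6) = 4


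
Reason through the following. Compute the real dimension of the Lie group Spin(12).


Spin(n) double-covers SO(n); both have Lie algebra so(n) of dimension n(n-1)/2.
n = 12
n(n-1) = 12 * 11 = 132
dim Spin(12) = 132/2 = 66


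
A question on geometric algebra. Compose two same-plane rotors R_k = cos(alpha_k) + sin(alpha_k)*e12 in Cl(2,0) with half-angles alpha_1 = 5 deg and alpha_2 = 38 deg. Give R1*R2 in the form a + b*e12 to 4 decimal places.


Same-plane rotors commute and their half-angles add:
R1*R2 = cos(a1 + a2) + sin(a1 + a2)*e12.
a1 + a2 = 5 + 38 = 43 deg
cos(43 deg) = 0.7314
sin(43 deg) = 0.6820
R1*R2 = 0.7314 + 0.6820*e12


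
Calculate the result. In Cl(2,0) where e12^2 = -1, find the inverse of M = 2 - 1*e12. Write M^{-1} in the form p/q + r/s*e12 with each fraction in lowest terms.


M = 2 - 1*e12, where e12^2 = -1.
Since M commutes with its reverse ~M = a - b*e12, M * ~M = a^2 - b^2*e12^2 = a^2 + b^2.
So M^{-1} = ~M / (a^2 + b^2) = (a - b*e12)/(a^2 + b^2).
a^2 + b^2 = 4 + 1 = 5
Scalar part = 2/5 = 2/5
Bivector coeff = 1/5 = 1/5
M^{-1} = 2/5 + 1/5*e12


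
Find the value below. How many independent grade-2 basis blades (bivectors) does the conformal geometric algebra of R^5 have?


The conformal model of R^5 uses Cl(6,1) with m = 5 + 2 = 7 generators.
Number of grade-2 blades = C(m, 2) = C(7, 2)
= 7*6/2 = 21


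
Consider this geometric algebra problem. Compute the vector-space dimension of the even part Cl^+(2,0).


Even subalgebra dimension = 2^(n-1)
n = 2 + 0 = 2
2^(2 - 1) = 2^1 = 2
Verification: sum of C(2,k) for even k = 1 + 1 = 2
Result = 2


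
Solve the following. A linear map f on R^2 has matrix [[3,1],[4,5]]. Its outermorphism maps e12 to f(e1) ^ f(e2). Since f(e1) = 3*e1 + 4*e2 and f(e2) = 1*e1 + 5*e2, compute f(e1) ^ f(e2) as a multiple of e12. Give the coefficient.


The outermorphism of a linear map f sends e1^e2 to f(e1)^f(e2).
f(e1) = 3*e1 + 4*e2
f(e2) = 1*e1 + 5*e2
f(e1) ^ f(e2) = (3*e1 + 4*e2) ^ (1*e1 + 5*e2)
= 3*5*e12 + 4*1*e21
= (15 - 4)*e12
= 11*e12
Coefficient = 11


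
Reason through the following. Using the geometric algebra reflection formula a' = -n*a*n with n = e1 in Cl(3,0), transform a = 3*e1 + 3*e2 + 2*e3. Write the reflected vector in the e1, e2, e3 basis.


Reflection formula: a' = -n*a*n, with n = e1 (unit vector, n^2 = 1).
For reflection through hyperplane perp to e1:
The component along e1 flips sign, others stay.
a = (3, 3, 2)
a' = (-3, 3, 2)
a' = -3*e1 + 3*e2 + 2*e3


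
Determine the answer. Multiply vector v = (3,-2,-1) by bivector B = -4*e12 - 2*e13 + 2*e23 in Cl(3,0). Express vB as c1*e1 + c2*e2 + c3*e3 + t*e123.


vB has grade-1 (vector) and grade-3 (trivector) parts: vB = (v _| B) + (v ^ B).
Vector part <vB>_1:
  e1: -v2*b12 - v3*b13 = -(-2)*(-4) - (-1)*(-2) = -10
  e2: v1*b12 - v3*b23 = (3)*(-4) - (-1)*(2) = -10
  e3: v1*b13 + v2*b23 = (3)*(-2) + (-2)*(2) = -10
Trivector part <vB>_3:
  e123: v1*b23 - v2*b13 + v3*b12 = (3)*(2) - (-2)*(-2) + (-1)*(-4) = 6
vB = -10*e1 - 10*e2 - 10*e3 + 6*e123


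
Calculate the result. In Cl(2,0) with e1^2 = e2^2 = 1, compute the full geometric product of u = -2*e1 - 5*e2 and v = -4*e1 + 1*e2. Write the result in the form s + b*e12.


Expand: (-2*e1 - 5*e2)(-4*e1 + 1*e2)
= (-2)*(-4)*e1e1 + (-2)*1*e1e2 + (-5)*(-4)*e2e1 + (-5)*1*e2e2
Using e1^2 = e2^2 = 1, e2e1 = -e1e2:
Scalar part s = (-2)*(-4) + (-5)*1 = 8 + (-5) = 3
Bivector part b = (-2)*1 - (-5)*(-4) = -2 - 20 = -22
uv = 3 - 22*e12


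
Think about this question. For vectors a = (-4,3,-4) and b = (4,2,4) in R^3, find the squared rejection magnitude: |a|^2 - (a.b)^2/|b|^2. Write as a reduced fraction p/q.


|a|^2 = (-4)^2 + 3^2 + (-4)^2 = 41
|b|^2 = 4^2 + 2^2 + 4^2 = 36
a . b = (-4)*4 + 3*2 + (-4)*4 = -26
(a.b)^2 = (-26)^2 = 676
|rej|^2 = 41 - 676/36
= (1476 - 676)/36
= 800/36
In lowest terms: 200/9


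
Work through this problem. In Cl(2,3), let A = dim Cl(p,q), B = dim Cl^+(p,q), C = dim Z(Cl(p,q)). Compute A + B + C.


n = 2 + 3 = 5
Total dim = 2^5 = 32
Even subalgebra dim = 2^4 = 16
n is odd, so center dim = 2
Sum = 32 + 16 + 2 = 50


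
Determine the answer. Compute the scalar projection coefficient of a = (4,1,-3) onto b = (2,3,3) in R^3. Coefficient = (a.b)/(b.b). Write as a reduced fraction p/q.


Projection coefficient = (a . b) / (b . b)
a . b = 4*2 + 1*3 + (-3)*3
= 8 + 3 + (-9) = 2
b . b = 2^2 + 3^2 + 3^2
= 4 + 9 + 9 = 22
Coefficient = 2/22
In lowest terms: 1/11


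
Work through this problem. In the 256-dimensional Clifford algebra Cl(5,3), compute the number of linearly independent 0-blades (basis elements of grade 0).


Number of grade-k basis blades in Cl(p,q) with n = p + q is C(n, k).
n = 5 + 3 = 8
C(8, 0) = 8! / (0! * 8!)
= 40320 / (1 * 40320)
= 1


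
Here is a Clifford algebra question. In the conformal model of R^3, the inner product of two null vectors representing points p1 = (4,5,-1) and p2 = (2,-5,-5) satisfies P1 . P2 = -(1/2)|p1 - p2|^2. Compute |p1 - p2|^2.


p1 - p2 = (2, 10, 4)
|p1 - p2|^2 = 2^2 + 10^2 + 4^2
= 4 + 100 + 16
= 120


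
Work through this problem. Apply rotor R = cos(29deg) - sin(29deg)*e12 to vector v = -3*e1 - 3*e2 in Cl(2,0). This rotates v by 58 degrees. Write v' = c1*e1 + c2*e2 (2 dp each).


Rotor R = cos(29deg) - sin(29deg)*e12
Rotation angle theta = 2 * 29 = 58 degrees
v' = R*v*~R rotates v by theta.
cos(58deg) = 0.5299, sin(58deg) = 0.8480
v'_1 = -3*cos(58deg) - (-3)*sin(58deg)
= -3*0.5299 - (-3)*0.8480
= 0.95
v'_2 = -3*sin(58deg) + (-3)*cos(58deg)
= -3*0.8480 + (-3)*0.5299
= -4.13
v' = 0.95*e1 - 4.13*e2


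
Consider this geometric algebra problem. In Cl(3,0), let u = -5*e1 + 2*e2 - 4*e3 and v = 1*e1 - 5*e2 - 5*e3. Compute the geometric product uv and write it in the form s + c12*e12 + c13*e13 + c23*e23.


In Cl(3,0): e_i^2 = 1, e_ie_j = -e_je_i for i != j.
Scalar part = u . v = (-5)*1 + 2*(-5) + (-4)*(-5)
= -5 + (-10) + 20 = 5
e12 coeff = (-5)*(-5) - 2*1 = 25 - 2 = 23
e13 coeff = (-5)*(-5) - (-4)*1 = 25 - (-4) = 29
e23 coeff = 2*(-5) - (-4)*(-5) = -10 - 20 = -30
uv = 5 + 23*e12 + 29*e13 - 30*e23


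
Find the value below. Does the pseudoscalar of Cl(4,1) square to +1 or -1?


The pseudoscalar I = e1...e_n (product of all n generators) of Cl(p,q) satisfies I^2 = (-1)^(q + n(n-1)/2).
p = 4, q = 1, n = p + q = 5
n(n-1)/2 = 5 * 4 / 2 = 10
Exponent = q + n(n-1)/2 = 1 + 10 = 11
I^2 = (-1)^11 = -1


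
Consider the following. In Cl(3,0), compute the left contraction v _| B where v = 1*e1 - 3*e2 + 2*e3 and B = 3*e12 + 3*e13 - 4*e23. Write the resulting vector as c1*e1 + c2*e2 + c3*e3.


Left contraction v _| B = <vB>_1 (grade-1 part of the geometric product vB).
Using e1_|e12 = e2, e2_|e12 = -e1, e1_|e13 = e3, e3_|e13 = -e1, e2_|e23 = e3, e3_|e23 = -e2:
e1 coeff: -v2*b12 - v3*b13 = -(-3)*(3) - (2)*(3) = 3
e2 coeff: v1*b12 - v3*b23 = (1)*(3) - (2)*(-4) = 11
e3 coeff: v1*b13 + v2*b23 = (1)*(3) + (-3)*(-4) = 15
v _| B = 3*e1 + 11*e2 + 15*e3


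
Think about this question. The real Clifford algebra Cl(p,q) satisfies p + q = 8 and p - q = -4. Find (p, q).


We need p + q = 8 and p - q = -4.
Adding: 2p = 8 + (-4) = 4, so p = 2.
Then q = 8 - 2 = 6.
(p, q) = (2, 6)


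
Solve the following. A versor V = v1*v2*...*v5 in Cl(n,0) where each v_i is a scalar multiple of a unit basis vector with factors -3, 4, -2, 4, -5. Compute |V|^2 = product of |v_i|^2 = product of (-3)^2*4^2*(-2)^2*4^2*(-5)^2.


Each vector v_i has |v_i|^2 = s_i^2
Squared scales: (-3)^2 = 9, 4^2 = 16, (-2)^2 = 4, 4^2 = 16, (-5)^2 = 25
|V|^2 = 9 * 16 * 4 * 16 * 25
= 230400


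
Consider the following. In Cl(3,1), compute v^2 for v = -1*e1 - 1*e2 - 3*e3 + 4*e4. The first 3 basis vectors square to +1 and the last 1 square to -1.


v^2 = sum of c_i^2 * e_i^2
Positive signature terms (e_i^2 = +1): (-1)^2 + (-1)^2 + (-3)^2 = 11
Negative signature terms (e_j^2 = -1): 4^2 = 16
v^2 = 11 - 16 = -5


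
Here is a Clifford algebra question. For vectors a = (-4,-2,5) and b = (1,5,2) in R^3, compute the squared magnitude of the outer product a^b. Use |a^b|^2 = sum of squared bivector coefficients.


a wedge b = (a1*b2 - a2*b1)*e12 + (a1*b3 - a3*b1)*e13 + (a2*b3 - a3*b2)*e23
e12 coeff: (-4)*5 - (-2)*1 = -20 - (-2) = -18
e13 coeff: (-4)*2 - 5*1 = -8 - 5 = -13
e23 coeff: (-2)*2 - 5*5 = -4 - 25 = -29
|a wedge b|^2 = (-18)^2 + (-13)^2 + (-29)^2
= 324 + 169 + 841
= 1334


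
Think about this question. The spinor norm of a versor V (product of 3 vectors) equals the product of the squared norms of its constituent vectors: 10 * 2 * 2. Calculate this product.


Spinor norm N(V) = |v1|^2 * |v2|^2 * ... * |v3|^2
= 10 * 2 * 2
Running product: 10, 20, 40
N(V) = 40


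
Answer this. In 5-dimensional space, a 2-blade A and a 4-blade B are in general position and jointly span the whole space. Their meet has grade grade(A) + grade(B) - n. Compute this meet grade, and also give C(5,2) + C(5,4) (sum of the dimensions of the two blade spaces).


Meet grade = grade(A) + grade(B) - n
= 2 + 4 - 5 = 1
C(5,2) = 10
C(5,4) = 5
dim_A + dim_B = 10 + 5 = 15


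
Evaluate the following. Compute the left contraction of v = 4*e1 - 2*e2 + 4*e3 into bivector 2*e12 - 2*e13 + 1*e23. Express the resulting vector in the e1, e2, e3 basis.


Left contraction v _| B = <vB>_1 (grade-1 part of the geometric product vB).
Using e1_|e12 = e2, e2_|e12 = -e1, e1_|e13 = e3, e3_|e13 = -e1, e2_|e23 = e3, e3_|e23 = -e2:
e1 coeff: -v2*b12 - v3*b13 = -(-2)*(2) - (4)*(-2) = 12
e2 coeff: v1*b12 - v3*b23 = (4)*(2) - (4)*(1) = 4
e3 coeff: v1*b13 + v2*b23 = (4)*(-2) + (-2)*(1) = -10
v _| B = 12*e1 + 4*e2 - 10*e3


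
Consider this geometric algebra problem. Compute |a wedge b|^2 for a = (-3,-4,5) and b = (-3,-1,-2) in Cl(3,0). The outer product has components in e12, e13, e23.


a wedge b = (a1*b2 - a2*b1)*e12 + (a1*b3 - a3*b1)*e13 + (a2*b3 - a3*b2)*e23
e12 coeff: (-3)*(-1) - (-4)*(-3) = 3 - 12 = -9
e13 coeff: (-3)*(-2) - 5*(-3) = 6 - (-15) = 21
e23 coeff: (-4)*(-2) - 5*(-1) = 8 - (-5) = 13
|a wedge b|^2 = (-9)^2 + 21^2 + 13^2
= 81 + 441 + 169
= 691


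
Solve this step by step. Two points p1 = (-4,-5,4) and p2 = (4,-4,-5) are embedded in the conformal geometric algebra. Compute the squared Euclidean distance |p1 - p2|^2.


p1 - p2 = (-8, -1, 9)
|p1 - p2|^2 = (-8)^2 + (-1)^2 + 9^2
= 64 + 1 + 81
= 146


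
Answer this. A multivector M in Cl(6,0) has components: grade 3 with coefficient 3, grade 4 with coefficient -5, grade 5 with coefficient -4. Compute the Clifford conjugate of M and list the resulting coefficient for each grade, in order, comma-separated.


Clifford conjugate sign for grade k: (-1)^(k(k+1)/2)
Grade 3: (-1)^(3*4/2) = (-1)^6 = 1, coeff 3 -> 3
Grade 4: (-1)^(4*5/2) = (-1)^10 = 1, coeff -5 -> -5
Grade 5: (-1)^(5*6/2) = (-1)^15 = -1, coeff -4 -> 4
Conjugated coefficients: 3, -5, 4


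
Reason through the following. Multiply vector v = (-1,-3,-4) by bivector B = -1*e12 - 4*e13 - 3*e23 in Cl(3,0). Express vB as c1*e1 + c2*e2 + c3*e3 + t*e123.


vB has grade-1 (vector) and grade-3 (trivector) parts: vB = (v _| B) + (v ^ B).
Vector part <vB>_1:
  e1: -v2*b12 - v3*b13 = -(-3)*(-1) - (-4)*(-4) = -19
  e2: v1*b12 - v3*b23 = (-1)*(-1) - (-4)*(-3) = -11
  e3: v1*b13 + v2*b23 = (-1)*(-4) + (-3)*(-3) = 13
Trivector part <vB>_3:
  e123: v1*b23 - v2*b13 + v3*b12 = (-1)*(-3) - (-3)*(-4) + (-4)*(-1) = -5
vB = -19*e1 - 11*e2 + 13*e3 - 5*e123


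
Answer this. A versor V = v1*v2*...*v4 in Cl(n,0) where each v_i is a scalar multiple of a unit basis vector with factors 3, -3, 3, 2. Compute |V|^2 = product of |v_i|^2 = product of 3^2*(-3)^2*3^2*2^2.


Each vector v_i has |v_i|^2 = s_i^2
Squared scales: 3^2 = 9, (-3)^2 = 9, 3^2 = 9, 2^2 = 4
|V|^2 = 9 * 9 * 9 * 4
= 2916


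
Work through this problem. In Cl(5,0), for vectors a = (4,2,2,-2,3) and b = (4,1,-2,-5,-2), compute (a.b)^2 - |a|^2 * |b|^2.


a . b = 4*4 + 2*1 + 2*(-2) + (-2)*(-5) + 3*(-2)
= 16 + 2 + (-4) + 10 + (-6) = 18
|a|^2 = 4^2 + 2^2 + 2^2 + (-2)^2 + 3^2 = 37
|b|^2 = 4^2 + 1^2 + (-2)^2 + (-5)^2 + (-2)^2 = 50
(a.b)^2 = 18^2 = 324
|a|^2 * |b|^2 = 37 * 50 = 1850
Result = 324 - 1850 = -1526


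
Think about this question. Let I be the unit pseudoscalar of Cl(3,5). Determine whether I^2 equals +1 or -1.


The pseudoscalar I = e1...e_n (product of all n generators) of Cl(p,q) satisfies I^2 = (-1)^(q + n(n-1)/2).
p = 3, q = 5, n = p + q = 8
n(n-1)/2 = 8 * 7 / 2 = 28
Exponent = q + n(n-1)/2 = 5 + 28 = 33
I^2 = (-1)^33 = -1


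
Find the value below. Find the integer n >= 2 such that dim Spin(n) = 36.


dim Spin(n) = dim so(n) = n(n-1)/2.
Solve n(n-1)/2 = 36, i.e. n^2 - n - 72 = 0.
Discriminant = 1 + 8*36 = 289
n = (1 + sqrt(289))/2 = (1 + 17)/2 = 9


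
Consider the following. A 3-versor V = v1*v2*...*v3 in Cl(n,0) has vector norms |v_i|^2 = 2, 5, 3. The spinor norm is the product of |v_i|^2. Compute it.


Spinor norm N(V) = |v1|^2 * |v2|^2 * ... * |v3|^2
= 2 * 5 * 3
Running product: 2, 10, 30
N(V) = 30


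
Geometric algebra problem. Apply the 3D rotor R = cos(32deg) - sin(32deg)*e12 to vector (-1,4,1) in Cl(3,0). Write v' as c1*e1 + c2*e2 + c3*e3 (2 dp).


Rotor R = cos(32deg) - sin(32deg)*e12
Rotation angle theta = 2 * 32 = 64 degrees in the e12 plane (e1 -> e2).
The component perpendicular to the plane (e3) is invariant: v'_3 = v3 = 1.00
cos(64deg) = 0.4384, sin(64deg) = 0.8988
v'_1 = v1*cos(theta) - v2*sin(theta) = -1*0.4384 - 4*0.8988 = -4.03
v'_2 = v1*sin(theta) + v2*cos(theta) = -1*0.8988 + 4*0.4384 = 0.85
v' = -4.03*e1 + 0.85*e2 + 1.00*e3


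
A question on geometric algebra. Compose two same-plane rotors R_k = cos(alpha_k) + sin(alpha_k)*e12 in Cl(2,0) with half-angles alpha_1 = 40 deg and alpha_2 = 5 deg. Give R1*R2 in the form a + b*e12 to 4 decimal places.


Same-plane rotors commute and their half-angles add:
R1*R2 = cos(a1 + a2) + sin(a1 + a2)*e12.
a1 + a2 = 40 + 5 = 45 deg
cos(45 deg) = 0.7071
sin(45 deg) = 0.7071
R1*R2 = 0.7071 + 0.7071*e12


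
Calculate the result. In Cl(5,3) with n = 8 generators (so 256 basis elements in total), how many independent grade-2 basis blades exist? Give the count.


Number of grade-k basis blades in Cl(p,q) with n = p + q is C(n, k).
n = 5 + 3 = 8
C(8, 2) = 8! / (2! * 6!)
= 40320 / (2 * 720)
= 28


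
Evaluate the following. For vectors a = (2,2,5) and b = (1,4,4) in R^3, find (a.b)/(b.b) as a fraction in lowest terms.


Projection coefficient = (a . b) / (b . b)
a . b = 2*1 + 2*4 + 5*4
= 2 + 8 + 20 = 30
b . b = 1^2 + 4^2 + 4^2
= 1 + 16 + 16 = 33
Coefficient = 30/33
In lowest terms: 10/11


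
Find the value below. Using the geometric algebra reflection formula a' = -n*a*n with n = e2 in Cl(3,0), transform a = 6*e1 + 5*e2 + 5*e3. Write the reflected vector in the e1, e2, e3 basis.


Reflection formula: a' = -n*a*n, with n = e2 (unit vector, n^2 = 1).
For reflection through hyperplane perp to e2:
The component along e2 flips sign, others stay.
a = (6, 5, 5)
a' = (6, -5, 5)
a' = 6*e1 - 5*e2 + 5*e3


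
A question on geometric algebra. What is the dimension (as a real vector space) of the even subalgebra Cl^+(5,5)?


Even subalgebra dimension = 2^(n-1)
n = 5 + 5 = 10
2^(10 - 1) = 2^9 = 512
Verification: sum of C(10,k) for even k = 1 + 45 + 210 + 210 + 45 + 1 = 512
Result = 512


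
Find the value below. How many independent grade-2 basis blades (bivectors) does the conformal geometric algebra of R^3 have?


The conformal model of R^3 uses Cl(4,1) with m = 3 + 2 = 5 generators.
Number of grade-2 blades = C(m, 2) = C(5, 2)
= 5*4/2 = 10


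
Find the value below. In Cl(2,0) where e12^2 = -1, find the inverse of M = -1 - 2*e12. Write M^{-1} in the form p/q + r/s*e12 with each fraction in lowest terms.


M = -1 - 2*e12, where e12^2 = -1.
Since M commutes with its reverse ~M = a - b*e12, M * ~M = a^2 - b^2*e12^2 = a^2 + b^2.
So M^{-1} = ~M / (a^2 + b^2) = (a - b*e12)/(a^2 + b^2).
a^2 + b^2 = 1 + 4 = 5
Scalar part = -1/5 = -1/5
Bivector coeff = 2/5 = 2/5
M^{-1} = -1/5 + 2/5*e12


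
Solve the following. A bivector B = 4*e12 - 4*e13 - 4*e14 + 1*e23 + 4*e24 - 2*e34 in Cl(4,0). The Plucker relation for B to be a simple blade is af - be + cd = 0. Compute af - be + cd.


Plucker relation: af - be + cd
a*f = 4*(-2) = -8
b*e = (-4)*4 = -16
c*d = (-4)*1 = -4
af - be + cd = -8 - (-16) + (-4)
= 4


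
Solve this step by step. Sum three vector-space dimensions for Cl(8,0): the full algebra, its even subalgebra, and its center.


n = 8 + 0 = 8
Total dim = 2^8 = 256
Even subalgebra dim = 2^7 = 128
n is even, so center dim = 1
Sum = 256 + 128 + 1 = 385


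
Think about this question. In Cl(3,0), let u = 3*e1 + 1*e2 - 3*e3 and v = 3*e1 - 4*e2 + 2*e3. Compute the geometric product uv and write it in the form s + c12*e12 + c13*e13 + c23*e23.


In Cl(3,0): e_i^2 = 1, e_ie_j = -e_je_i for i != j.
Scalar part = u . v = 3*3 + 1*(-4) + (-3)*2
= 9 + (-4) + (-6) = -1
e12 coeff = 3*(-4) - 1*3 = -12 - 3 = -15
e13 coeff = 3*2 - (-3)*3 = 6 - (-9) = 15
e23 coeff = 1*2 - (-3)*(-4) = 2 - 12 = -10
uv = -1 - 15*e12 + 15*e13 - 10*e23


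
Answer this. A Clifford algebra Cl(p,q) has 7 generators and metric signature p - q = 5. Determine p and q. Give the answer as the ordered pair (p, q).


We need p + q = 7 and p - q = 5.
Adding: 2p = 7 + 5 = 12, so p = 6.
Then q = 7 - 6 = 1.
(p, q) = (6, 1)


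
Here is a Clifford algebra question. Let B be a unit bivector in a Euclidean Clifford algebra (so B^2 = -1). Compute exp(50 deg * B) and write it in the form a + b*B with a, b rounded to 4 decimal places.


For a unit bivector B with B^2 = -1, the exponential series gives
e^(theta*B) = cos(theta) + sin(theta)*B (the GA analogue of Euler's formula).
theta = 50 degrees = 0.872665 rad
cos(50 deg) = 0.6428
sin(50 deg) = 0.7660
exp(theta*B) = 0.6428 + 0.7660*B


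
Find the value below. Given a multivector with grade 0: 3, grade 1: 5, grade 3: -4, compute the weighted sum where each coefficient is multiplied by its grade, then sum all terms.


Grade-weighted sum = sum of grade_k * coefficient_k
0*3 = 0
1*5 = 5
3*(-4) = -12
Total = 0 + 5 + (-12) = -7


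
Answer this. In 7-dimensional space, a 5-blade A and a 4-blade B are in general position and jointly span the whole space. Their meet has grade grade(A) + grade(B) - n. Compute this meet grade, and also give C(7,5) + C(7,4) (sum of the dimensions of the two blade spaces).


Meet grade = grade(A) + grade(B) - n
= 5 + 4 - 7 = 2
C(7,5) = 21
C(7,4) = 35
dim_A + dim_B = 21 + 35 = 56


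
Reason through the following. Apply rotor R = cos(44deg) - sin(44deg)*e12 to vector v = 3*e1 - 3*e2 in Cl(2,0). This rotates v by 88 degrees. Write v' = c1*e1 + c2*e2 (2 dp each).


Rotor R = cos(44deg) - sin(44deg)*e12
Rotation angle theta = 2 * 44 = 88 degrees
v' = R*v*~R rotates v by theta.
cos(88deg) = 0.0349, sin(88deg) = 0.9994
v'_1 = 3*cos(88deg) - (-3)*sin(88deg)
= 3*0.0349 - (-3)*0.9994
= 3.10
v'_2 = 3*sin(88deg) + (-3)*cos(88deg)
= 3*0.9994 + (-3)*0.0349
= 2.89
v' = 3.10*e1 + 2.89*e2


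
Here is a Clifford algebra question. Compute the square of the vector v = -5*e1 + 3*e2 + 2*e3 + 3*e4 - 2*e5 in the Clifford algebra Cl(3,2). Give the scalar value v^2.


v^2 = sum of c_i^2 * e_i^2
Positive signature terms (e_i^2 = +1): (-5)^2 + 3^2 + 2^2 = 38
Negative signature terms (e_j^2 = -1): 3^2 + (-2)^2 = 13
v^2 = 38 - 13 = 25


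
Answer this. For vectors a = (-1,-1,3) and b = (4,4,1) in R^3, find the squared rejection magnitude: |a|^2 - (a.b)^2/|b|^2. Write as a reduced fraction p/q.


|a|^2 = (-1)^2 + (-1)^2 + 3^2 = 11
|b|^2 = 4^2 + 4^2 + 1^2 = 33
a . b = (-1)*4 + (-1)*4 + 3*1 = -5
(a.b)^2 = (-5)^2 = 25
|rej|^2 = 11 - 25/33
= (363 - 25)/33
= 338/33
In lowest terms: 338/33


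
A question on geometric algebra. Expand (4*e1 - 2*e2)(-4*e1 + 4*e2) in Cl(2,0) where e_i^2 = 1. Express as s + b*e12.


Expand: (4*e1 - 2*e2)(-4*e1 + 4*e2)
= 4*(-4)*e1e1 + 4*4*e1e2 + (-2)*(-4)*e2e1 + (-2)*4*e2e2
Using e1^2 = e2^2 = 1, e2e1 = -e1e2:
Scalar part s = 4*(-4) + (-2)*4 = -16 + (-8) = -24
Bivector part b = 4*4 - (-2)*(-4) = 16 - 8 = 8
uv = -24 + 8*e12


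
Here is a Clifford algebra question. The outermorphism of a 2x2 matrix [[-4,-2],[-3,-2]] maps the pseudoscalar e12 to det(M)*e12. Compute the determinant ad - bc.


The outermorphism of a linear map f sends e1^e2 to f(e1)^f(e2).
f(e1) = -4*e1 - 3*e2
f(e2) = -2*e1 - 2*e2
f(e1) ^ f(e2) = (-4*e1 - 3*e2) ^ (-2*e1 - 2*e2)
= (-4)*(-2)*e12 + (-3)*(-2)*e21
= (8 - 6)*e12
= 2*e12
Coefficient = 2


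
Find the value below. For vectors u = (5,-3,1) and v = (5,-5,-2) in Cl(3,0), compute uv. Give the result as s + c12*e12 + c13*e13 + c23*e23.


In Cl(3,0): e_i^2 = 1, e_ie_j = -e_je_i for i != j.
Scalar part = u . v = 5*5 + (-3)*(-5) + 1*(-2)
= 25 + 15 + (-2) = 38
e12 coeff = 5*(-5) - (-3)*5 = -25 - (-15) = -10
e13 coeff = 5*(-2) - 1*5 = -10 - 5 = -15
e23 coeff = (-3)*(-2) - 1*(-5) = 6 - (-5) = 11
uv = 38 - 10*e12 - 15*e13 + 11*e23


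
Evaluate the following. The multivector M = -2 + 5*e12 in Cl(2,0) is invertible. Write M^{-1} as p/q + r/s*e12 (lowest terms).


M = -2 + 5*e12, where e12^2 = -1.
Since M commutes with its reverse ~M = a - b*e12, M * ~M = a^2 - b^2*e12^2 = a^2 + b^2.
So M^{-1} = ~M / (a^2 + b^2) = (a - b*e12)/(a^2 + b^2).
a^2 + b^2 = 4 + 25 = 29
Scalar part = -2/29 = -2/29
Bivector coeff = -5/29 = -5/29
M^{-1} = -2/29 - 5/29*e12


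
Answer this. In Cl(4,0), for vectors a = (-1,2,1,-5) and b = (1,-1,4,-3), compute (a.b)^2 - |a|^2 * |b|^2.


a . b = (-1)*1 + 2*(-1) + 1*4 + (-5)*(-3)
= -1 + (-2) + 4 + 15 = 16
|a|^2 = (-1)^2 + 2^2 + 1^2 + (-5)^2 = 31
|b|^2 = 1^2 + (-1)^2 + 4^2 + (-3)^2 = 27
(a.b)^2 = 16^2 = 256
|a|^2 * |b|^2 = 31 * 27 = 837
Result = 256 - 837 = -581


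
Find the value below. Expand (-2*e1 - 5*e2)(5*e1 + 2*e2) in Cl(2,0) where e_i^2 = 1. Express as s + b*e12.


Expand: (-2*e1 - 5*e2)(5*e1 + 2*e2)
= (-2)*5*e1e1 + (-2)*2*e1e2 + (-5)*5*e2e1 + (-5)*2*e2e2
Using e1^2 = e2^2 = 1, e2e1 = -e1e2:
Scalar part s = (-2)*5 + (-5)*2 = -10 + (-10) = -20
Bivector part b = (-2)*2 - (-5)*5 = -4 - (-25) = 21
uv = -20 + 21*e12


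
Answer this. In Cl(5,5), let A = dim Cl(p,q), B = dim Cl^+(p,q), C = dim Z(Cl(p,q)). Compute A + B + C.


n = 5 + 5 = 10
Total dim = 2^10 = 1024
Even subalgebra dim = 2^9 = 512
n is even, so center dim = 1
Sum = 1024 + 512 + 1 = 1537


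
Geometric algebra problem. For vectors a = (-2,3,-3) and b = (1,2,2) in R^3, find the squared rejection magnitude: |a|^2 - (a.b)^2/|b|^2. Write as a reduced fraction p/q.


|a|^2 = (-2)^2 + 3^2 + (-3)^2 = 22
|b|^2 = 1^2 + 2^2 + 2^2 = 9
a . b = (-2)*1 + 3*2 + (-3)*2 = -2
(a.b)^2 = (-2)^2 = 4
|rej|^2 = 22 - 4/9
= (198 - 4)/9
= 194/9
In lowest terms: 194/9


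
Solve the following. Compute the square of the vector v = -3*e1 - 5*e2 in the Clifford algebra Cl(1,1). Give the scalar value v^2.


v^2 = sum of c_i^2 * e_i^2
Positive signature terms (e_i^2 = +1): (-3)^2 = 9
Negative signature terms (e_j^2 = -1): (-5)^2 = 25
v^2 = 9 - 25 = -16


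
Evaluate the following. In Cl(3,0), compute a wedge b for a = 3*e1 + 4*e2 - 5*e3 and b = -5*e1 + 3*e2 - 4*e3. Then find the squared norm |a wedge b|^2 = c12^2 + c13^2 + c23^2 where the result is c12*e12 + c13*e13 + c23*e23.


a wedge b = (a1*b2 - a2*b1)*e12 + (a1*b3 - a3*b1)*e13 + (a2*b3 - a3*b2)*e23
e12 coeff: 3*3 - 4*(-5) = 9 - (-20) = 29
e13 coeff: 3*(-4) - (-5)*(-5) = -12 - 25 = -37
e23 coeff: 4*(-4) - (-5)*3 = -16 - (-15) = -1
|a wedge b|^2 = 29^2 + (-37)^2 + (-1)^2
= 841 + 1369 + 1
= 2211


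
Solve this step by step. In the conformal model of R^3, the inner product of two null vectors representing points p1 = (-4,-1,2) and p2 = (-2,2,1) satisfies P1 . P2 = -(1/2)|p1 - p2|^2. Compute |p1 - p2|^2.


p1 - p2 = (-2, -3, 1)
|p1 - p2|^2 = (-2)^2 + (-3)^2 + 1^2
= 4 + 9 + 1
= 14


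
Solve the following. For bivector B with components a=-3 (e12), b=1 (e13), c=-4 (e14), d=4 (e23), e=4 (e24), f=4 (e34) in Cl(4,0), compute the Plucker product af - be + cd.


Plucker relation: af - be + cd
a*f = (-3)*4 = -12
b*e = 1*4 = 4
c*d = (-4)*4 = -16
af - be + cd = -12 - 4 + (-16)
= -32


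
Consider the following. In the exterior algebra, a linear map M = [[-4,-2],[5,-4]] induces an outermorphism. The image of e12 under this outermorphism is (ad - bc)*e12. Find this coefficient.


The outermorphism of a linear map f sends e1^e2 to f(e1)^f(e2).
f(e1) = -4*e1 + 5*e2
f(e2) = -2*e1 - 4*e2
f(e1) ^ f(e2) = (-4*e1 + 5*e2) ^ (-2*e1 - 4*e2)
= (-4)*(-4)*e12 + 5*(-2)*e21
= (16 - (-10))*e12
= 26*e12
Coefficient = 26


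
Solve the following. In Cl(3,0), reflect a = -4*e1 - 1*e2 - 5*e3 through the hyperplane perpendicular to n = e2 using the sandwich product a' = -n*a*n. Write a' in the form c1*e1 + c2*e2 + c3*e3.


Reflection formula: a' = -n*a*n, with n = e2 (unit vector, n^2 = 1).
For reflection through hyperplane perp to e2:
The component along e2 flips sign, others stay.
a = (-4, -1, -5)
a' = (-4, 1, -5)
a' = -4*e1 + 1*e2 - 5*e3


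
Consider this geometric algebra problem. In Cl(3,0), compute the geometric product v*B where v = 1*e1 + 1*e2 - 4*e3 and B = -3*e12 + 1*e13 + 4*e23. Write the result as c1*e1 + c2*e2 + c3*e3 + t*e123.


vB has grade-1 (vector) and grade-3 (trivector) parts: vB = (v _| B) + (v ^ B).
Vector part <vB>_1:
  e1: -v2*b12 - v3*b13 = -(1)*(-3) - (-4)*(1) = 7
  e2: v1*b12 - v3*b23 = (1)*(-3) - (-4)*(4) = 13
  e3: v1*b13 + v2*b23 = (1)*(1) + (1)*(4) = 5
Trivector part <vB>_3:
  e123: v1*b23 - v2*b13 + v3*b12 = (1)*(4) - (1)*(1) + (-4)*(-3) = 15
vB = 7*e1 + 13*e2 + 5*e3 + 15*e123


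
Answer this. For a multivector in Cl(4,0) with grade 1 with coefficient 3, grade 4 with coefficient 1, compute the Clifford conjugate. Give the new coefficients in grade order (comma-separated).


Clifford conjugate sign for grade k: (-1)^(k(k+1)/2)
Grade 1: (-1)^(1*2/2) = (-1)^1 = -1, coeff 3 -> -3
Grade 4: (-1)^(4*5/2) = (-1)^10 = 1, coeff 1 -> 1
Conjugated coefficients: -3, 1


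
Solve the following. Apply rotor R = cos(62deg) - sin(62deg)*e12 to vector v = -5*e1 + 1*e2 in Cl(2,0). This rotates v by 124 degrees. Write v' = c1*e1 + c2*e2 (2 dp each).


Rotor R = cos(62deg) - sin(62deg)*e12
Rotation angle theta = 2 * 62 = 124 degrees
v' = R*v*~R rotates v by theta.
cos(124deg) = -0.5592, sin(124deg) = 0.8290
v'_1 = -5*cos(124deg) - 1*sin(124deg)
= -5*(-0.5592) - 1*0.8290
= 1.97
v'_2 = -5*sin(124deg) + 1*cos(124deg)
= -5*0.8290 + 1*(-0.5592)
= -4.70
v' = 1.97*e1 - 4.70*e2


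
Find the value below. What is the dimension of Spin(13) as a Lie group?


Spin(n) double-covers SO(n); both have Lie algebra so(n) of dimension n(n-1)/2.
n = 13
n(n-1) = 13 * 12 = 156
dim Spin(13) = 156/2 = 78


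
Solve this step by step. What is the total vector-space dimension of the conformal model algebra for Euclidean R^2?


The conformal model of R^2 uses Cl(3,1): the 2 Euclidean generators plus two extra orthogonal generators e+ (e+^2 = +1) and e- (e-^2 = -1), from which the null vectors e0, einf are built.
Number of generators m = 2 + 2 = 4.
dim Cl(p,q) = 2^m = 2^4 = 16


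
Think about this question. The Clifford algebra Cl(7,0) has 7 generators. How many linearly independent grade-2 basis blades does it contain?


Number of grade-k basis blades in Cl(p,q) with n = p + q is C(n, k).
n = 7 + 0 = 7
C(7, 2) = 7! / (2! * 5!)
= 5040 / (2 * 120)
= 21


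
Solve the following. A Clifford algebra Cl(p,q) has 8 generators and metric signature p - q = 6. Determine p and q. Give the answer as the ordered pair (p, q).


We need p + q = 8 and p - q = 6.
Adding: 2p = 8 + 6 = 14, so p = 7.
Then q = 8 - 7 = 1.
(p, q) = (7, 1)


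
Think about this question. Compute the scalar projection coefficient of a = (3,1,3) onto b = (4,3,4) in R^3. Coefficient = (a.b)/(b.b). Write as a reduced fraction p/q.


Projection coefficient = (a . b) / (b . b)
a . b = 3*4 + 1*3 + 3*4
= 12 + 3 + 12 = 27
b . b = 4^2 + 3^2 + 4^2
= 16 + 9 + 16 = 41
Coefficient = 27/41
In lowest terms: 27/41


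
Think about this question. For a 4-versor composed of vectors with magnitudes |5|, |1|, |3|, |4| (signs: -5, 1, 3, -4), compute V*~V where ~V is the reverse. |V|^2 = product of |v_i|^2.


Each vector v_i has |v_i|^2 = s_i^2
Squared scales: (-5)^2 = 25, 1^2 = 1, 3^2 = 9, (-4)^2 = 16
|V|^2 = 25 * 1 * 9 * 16
= 3600


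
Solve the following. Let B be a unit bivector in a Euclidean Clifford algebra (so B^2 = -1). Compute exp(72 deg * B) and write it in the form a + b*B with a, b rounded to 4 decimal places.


For a unit bivector B with B^2 = -1, the exponential series gives
e^(theta*B) = cos(theta) + sin(theta)*B (the GA analogue of Euler's formula).
theta = 72 degrees = 1.256637 rad
cos(72 deg) = 0.3090
sin(72 deg) = 0.9511
exp(theta*B) = 0.3090 + 0.9511*B


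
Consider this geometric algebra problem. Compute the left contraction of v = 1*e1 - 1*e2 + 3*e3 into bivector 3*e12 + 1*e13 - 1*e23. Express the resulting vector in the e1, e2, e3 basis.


Left contraction v _| B = <vB>_1 (grade-1 part of the geometric product vB).
Using e1_|e12 = e2, e2_|e12 = -e1, e1_|e13 = e3, e3_|e13 = -e1, e2_|e23 = e3, e3_|e23 = -e2:
e1 coeff: -v2*b12 - v3*b13 = -(-1)*(3) - (3)*(1) = 0
e2 coeff: v1*b12 - v3*b23 = (1)*(3) - (3)*(-1) = 6
e3 coeff: v1*b13 + v2*b23 = (1)*(1) + (-1)*(-1) = 2
v _| B = 0*e1 + 6*e2 + 2*e3


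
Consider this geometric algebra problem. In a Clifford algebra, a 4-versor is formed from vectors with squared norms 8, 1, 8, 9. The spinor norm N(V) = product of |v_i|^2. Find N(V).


Spinor norm N(V) = |v1|^2 * |v2|^2 * ... * |v4|^2
= 8 * 1 * 8 * 9
Running product: 8, 8, 64, 576
N(V) = 576


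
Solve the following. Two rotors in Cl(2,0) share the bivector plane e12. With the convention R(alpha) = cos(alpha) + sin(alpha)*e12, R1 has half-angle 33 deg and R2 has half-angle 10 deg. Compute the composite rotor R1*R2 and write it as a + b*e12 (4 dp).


Same-plane rotors commute and their half-angles add:
R1*R2 = cos(a1 + a2) + sin(a1 + a2)*e12.
a1 + a2 = 33 + 10 = 43 deg
cos(43 deg) = 0.7314
sin(43 deg) = 0.6820
R1*R2 = 0.7314 + 0.6820*e12


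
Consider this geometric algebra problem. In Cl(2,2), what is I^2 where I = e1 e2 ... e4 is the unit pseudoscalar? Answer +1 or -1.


The pseudoscalar I = e1...e_n (product of all n generators) of Cl(p,q) satisfies I^2 = (-1)^(q + n(n-1)/2).
p = 2, q = 2, n = p + q = 4
n(n-1)/2 = 4 * 3 / 2 = 6
Exponent = q + n(n-1)/2 = 2 + 6 = 8
I^2 = (-1)^8 = +1


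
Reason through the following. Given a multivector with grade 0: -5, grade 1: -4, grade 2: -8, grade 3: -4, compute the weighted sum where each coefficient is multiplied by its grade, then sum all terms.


Grade-weighted sum = sum of grade_k * coefficient_k
0*(-5) = 0
1*(-4) = -4
2*(-8) = -16
3*(-4) = -12
Total = 0 + (-4) + (-16) + (-12) = -32


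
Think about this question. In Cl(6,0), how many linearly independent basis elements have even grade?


Even subalgebra dimension = 2^(n-1)
n = 6 + 0 = 6
2^(6 - 1) = 2^5 = 32
Verification: sum of C(6,k) for even k = 1 + 15 + 15 + 1 = 32
Result = 32


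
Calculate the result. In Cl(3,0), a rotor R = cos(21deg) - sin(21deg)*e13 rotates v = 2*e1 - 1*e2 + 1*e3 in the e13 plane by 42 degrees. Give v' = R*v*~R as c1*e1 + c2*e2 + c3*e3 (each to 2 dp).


Rotor R = cos(21deg) - sin(21deg)*e13
Rotation angle theta = 2 * 21 = 42 degrees in the e13 plane (e1 -> e3).
The component perpendicular to the plane (e2) is invariant: v'_2 = v2 = -1.00
cos(42deg) = 0.7431, sin(42deg) = 0.6691
v'_1 = v1*cos(theta) - v3*sin(theta) = 2*0.7431 - 1*0.6691 = 0.82
v'_3 = v1*sin(theta) + v3*cos(theta) = 2*0.6691 + 1*0.7431 = 2.08
v' = 0.82*e1 - 1.00*e2 + 2.08*e3


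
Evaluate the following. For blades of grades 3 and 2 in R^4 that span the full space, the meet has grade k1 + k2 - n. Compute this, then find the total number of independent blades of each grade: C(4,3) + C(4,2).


Meet grade = grade(A) + grade(B) - n
= 3 + 2 - 4 = 1
C(4,3) = 4
C(4,2) = 6
dim_A + dim_B = 4 + 6 = 10


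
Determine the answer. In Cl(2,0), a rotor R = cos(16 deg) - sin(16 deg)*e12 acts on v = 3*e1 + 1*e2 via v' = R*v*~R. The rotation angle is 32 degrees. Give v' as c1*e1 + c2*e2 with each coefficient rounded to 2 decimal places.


Rotor R = cos(16deg) - sin(16deg)*e12
Rotation angle theta = 2 * 16 = 32 degrees
v' = R*v*~R rotates v by theta.
cos(32deg) = 0.8480, sin(32deg) = 0.5299
v'_1 = 3*cos(32deg) - 1*sin(32deg)
= 3*0.8480 - 1*0.5299
= 2.01
v'_2 = 3*sin(32deg) + 1*cos(32deg)
= 3*0.5299 + 1*0.8480
= 2.44
v' = 2.01*e1 + 2.44*e2


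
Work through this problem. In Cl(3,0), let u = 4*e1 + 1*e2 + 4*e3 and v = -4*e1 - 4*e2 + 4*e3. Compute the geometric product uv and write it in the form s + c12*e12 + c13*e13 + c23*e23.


In Cl(3,0): e_i^2 = 1, e_ie_j = -e_je_i for i != j.
Scalar part = u . v = 4*(-4) + 1*(-4) + 4*4
= -16 + (-4) + 16 = -4
e12 coeff = 4*(-4) - 1*(-4) = -16 - (-4) = -12
e13 coeff = 4*4 - 4*(-4) = 16 - (-16) = 32
e23 coeff = 1*4 - 4*(-4) = 4 - (-16) = 20
uv = -4 - 12*e12 + 32*e13 + 20*e23


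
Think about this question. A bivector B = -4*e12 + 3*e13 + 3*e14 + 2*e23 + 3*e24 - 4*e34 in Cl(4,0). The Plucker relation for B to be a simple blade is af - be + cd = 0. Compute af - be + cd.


Plucker relation: af - be + cd
a*f = (-4)*(-4) = 16
b*e = 3*3 = 9
c*d = 3*2 = 6
af - be + cd = 16 - 9 + 6
= 13


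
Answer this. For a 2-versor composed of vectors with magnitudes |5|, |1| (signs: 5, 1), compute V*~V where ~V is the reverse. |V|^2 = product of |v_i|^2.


Each vector v_i has |v_i|^2 = s_i^2
Squared scales: 5^2 = 25, 1^2 = 1
|V|^2 = 25 * 1
= 25


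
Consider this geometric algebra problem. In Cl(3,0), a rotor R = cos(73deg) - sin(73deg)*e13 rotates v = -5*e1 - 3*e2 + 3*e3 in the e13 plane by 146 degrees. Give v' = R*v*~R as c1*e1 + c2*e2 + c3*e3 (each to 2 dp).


Rotor R = cos(73deg) - sin(73deg)*e13
Rotation angle theta = 2 * 73 = 146 degrees in the e13 plane (e1 -> e3).
The component perpendicular to the plane (e2) is invariant: v'_2 = v2 = -3.00
cos(146deg) = -0.8290, sin(146deg) = 0.5592
v'_1 = v1*cos(theta) - v3*sin(theta) = -5*(-0.8290) - 3*0.5592 = 2.47
v'_3 = v1*sin(theta) + v3*cos(theta) = -5*0.5592 + 3*(-0.8290) = -5.28
v' = 2.47*e1 - 3.00*e2 - 5.28*e3


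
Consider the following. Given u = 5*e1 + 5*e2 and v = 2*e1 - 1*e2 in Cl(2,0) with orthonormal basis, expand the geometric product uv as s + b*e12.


Expand: (5*e1 + 5*e2)(2*e1 - 1*e2)
= 5*2*e1e1 + 5*(-1)*e1e2 + 5*2*e2e1 + 5*(-1)*e2e2
Using e1^2 = e2^2 = 1, e2e1 = -e1e2:
Scalar part s = 5*2 + 5*(-1) = 10 + (-5) = 5
Bivector part b = 5*(-1) - 5*2 = -5 - 10 = -15
uv = 5 - 15*e12


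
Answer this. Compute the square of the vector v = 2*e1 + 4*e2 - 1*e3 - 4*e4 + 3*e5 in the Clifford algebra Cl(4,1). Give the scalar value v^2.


v^2 = sum of c_i^2 * e_i^2
Positive signature terms (e_i^2 = +1): 2^2 + 4^2 + (-1)^2 + (-4)^2 = 37
Negative signature terms (e_j^2 = -1): 3^2 = 9
v^2 = 37 - 9 = 28


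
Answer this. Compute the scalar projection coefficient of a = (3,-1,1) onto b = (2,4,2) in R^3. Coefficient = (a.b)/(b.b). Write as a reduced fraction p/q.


Projection coefficient = (a . b) / (b . b)
a . b = 3*2 + (-1)*4 + 1*2
= 6 + (-4) + 2 = 4
b . b = 2^2 + 4^2 + 2^2
= 4 + 16 + 4 = 24
Coefficient = 4/24
In lowest terms: 1/6
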